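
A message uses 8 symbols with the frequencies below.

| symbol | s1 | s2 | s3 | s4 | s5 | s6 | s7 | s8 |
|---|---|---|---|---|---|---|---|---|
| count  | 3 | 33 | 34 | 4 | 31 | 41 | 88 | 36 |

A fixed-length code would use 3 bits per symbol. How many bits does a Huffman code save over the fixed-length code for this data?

Fixed-length: 3 bits × 270 symbols = 810 bits.
Huffman merges:
combine s1(3), s4(4) → 7
combine 7, s5(31) → 38
combine s2(33), s3(34) → 67
combine s8(36), 38 → 74
combine s6(41), 67 → 108
combine 74, s7(88) → 162
combine 108, 162 → 270
Huffman total = 7 + 38 + 67 + 74 + 108 + 162 + 270 = 726 bits.
Saving = 810 − 726 = 84 bits.

84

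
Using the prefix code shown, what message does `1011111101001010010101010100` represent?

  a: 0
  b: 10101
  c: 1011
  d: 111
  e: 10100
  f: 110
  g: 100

Read left to right; each codeword is recognised as soon as it completes (prefix code):
  1011→c | 111→d | 10100→e | 10100→e | 10101→b | 0→a | 10100→e
Decoded message: cdeebae

cdeebae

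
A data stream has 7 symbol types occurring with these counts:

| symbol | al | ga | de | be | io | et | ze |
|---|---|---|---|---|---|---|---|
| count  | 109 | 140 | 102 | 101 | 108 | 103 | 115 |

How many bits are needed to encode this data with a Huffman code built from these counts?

2194

Build the Huffman tree bottom-up:
combine be(101), de(102) → 203
combine et(103), io(108) → 211
combine al(109), ze(115) → 224
combine ga(140), 203 → 343
combine 211, 224 → 435
combine 343, 435 → 778
Each symbol's bit-cost is frequency × depth; summing gives 2194 bits (equivalently 203 + 211 + 224 + 343 + 435 + 778).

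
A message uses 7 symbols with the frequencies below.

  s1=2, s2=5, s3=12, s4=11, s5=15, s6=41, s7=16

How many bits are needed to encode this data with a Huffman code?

Greedily combine the two least-frequent nodes:
merge s1(2) and s2(5): 7
merge 7 and s4(11): 18
merge s3(12) and s5(15): 27
merge s7(16) and 18: 34
merge 27 and 34: 61
merge s6(41) and 61: 102
Total encoded bits = sum of merged weights = 7 + 18 + 27 + 34 + 61 + 102 = 249.

249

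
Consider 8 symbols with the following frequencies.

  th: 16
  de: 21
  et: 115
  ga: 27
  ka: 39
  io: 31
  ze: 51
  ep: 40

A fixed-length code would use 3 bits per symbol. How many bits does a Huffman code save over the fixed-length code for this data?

78

Fixed-length: 3 bits × 340 symbols = 1020 bits.
Huffman merges:
th(16) + de(21) → 37
ga(27) + io(31) → 58
37 + ka(39) → 76
ep(40) + ze(51) → 91
58 + 76 → 134
91 + et(115) → 206
134 + 206 → 340
Huffman total = 37 + 58 + 76 + 91 + 134 + 206 + 340 = 942 bits.
Saving = 1020 − 942 = 78 bits.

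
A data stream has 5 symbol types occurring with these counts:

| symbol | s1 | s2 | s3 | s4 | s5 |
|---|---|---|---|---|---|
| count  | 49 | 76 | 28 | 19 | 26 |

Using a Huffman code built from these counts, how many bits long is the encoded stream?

438

Merge the two smallest weights repeatedly:
merge s4(19) and s5(26): 45
merge s3(28) and 45: 73
merge s1(49) and 73: 122
merge s2(76) and 122: 198
The encoded length is the sum of every internal node's weight: 45 + 73 + 122 + 198 = 438 bits.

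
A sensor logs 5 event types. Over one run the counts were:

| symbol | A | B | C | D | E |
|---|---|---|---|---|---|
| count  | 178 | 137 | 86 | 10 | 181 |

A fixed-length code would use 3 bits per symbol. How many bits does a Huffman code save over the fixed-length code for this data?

496

Fixed-length: 3 bits × 592 symbols = 1776 bits.
Huffman merges:
merge D(10) and C(86): 96
merge 96 and B(137): 233
merge A(178) and E(181): 359
merge 233 and 359: 592
Huffman total = 96 + 233 + 359 + 592 = 1280 bits.
Saving = 1776 − 1280 = 496 bits.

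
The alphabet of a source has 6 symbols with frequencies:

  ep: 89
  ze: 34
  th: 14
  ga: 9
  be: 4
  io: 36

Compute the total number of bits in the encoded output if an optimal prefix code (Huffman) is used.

384

Build the Huffman tree bottom-up:
combine be(4), ga(9) → 13
combine 13, th(14) → 27
combine 27, ze(34) → 61
combine io(36), 61 → 97
combine ep(89), 97 → 186
Each symbol's bit-cost is frequency × depth; summing gives 384 bits (equivalently 13 + 27 + 61 + 97 + 186).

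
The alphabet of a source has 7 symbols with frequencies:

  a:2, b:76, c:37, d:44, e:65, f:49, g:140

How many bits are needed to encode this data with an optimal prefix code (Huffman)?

Merge the two smallest weights repeatedly:
merge a(2) and c(37): 39
merge 39 and d(44): 83
merge f(49) and e(65): 114
merge b(76) and 83: 159
merge 114 and g(140): 254
merge 159 and 254: 413
Total encoded bits = sum of merged weights = 39 + 83 + 114 + 159 + 254 + 413 = 1062.

1062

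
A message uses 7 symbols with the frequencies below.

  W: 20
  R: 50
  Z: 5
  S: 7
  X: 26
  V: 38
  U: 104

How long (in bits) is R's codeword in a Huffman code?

3

Build the tree from the bottom:
combine Z(5), S(7) → 12
combine 12, W(20) → 32
combine X(26), 32 → 58
combine V(38), R(50) → 88
combine 58, 88 → 146
combine U(104), 146 → 250
R's leaf is at depth 3, giving a 3-bit codeword.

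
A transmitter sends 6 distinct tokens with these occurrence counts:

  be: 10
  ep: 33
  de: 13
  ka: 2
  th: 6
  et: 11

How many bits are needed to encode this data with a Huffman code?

167

Build the Huffman tree bottom-up:
ka(2) + th(6) → 8
8 + be(10) → 18
et(11) + de(13) → 24
18 + 24 → 42
ep(33) + 42 → 75
Each symbol's bit-cost is frequency × depth; summing gives 167 bits (equivalently 8 + 18 + 24 + 42 + 75).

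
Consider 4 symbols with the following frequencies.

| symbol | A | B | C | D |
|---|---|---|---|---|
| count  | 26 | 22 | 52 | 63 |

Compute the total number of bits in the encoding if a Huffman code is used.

311

Merge the two smallest weights repeatedly:
merge B(22) and A(26): 48
merge 48 and C(52): 100
merge D(63) and 100: 163
The encoded length is the sum of every internal node's weight: 48 + 100 + 163 = 311 bits.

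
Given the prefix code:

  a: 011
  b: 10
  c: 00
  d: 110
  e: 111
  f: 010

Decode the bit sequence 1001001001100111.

bfface

Read left to right; each codeword is recognised as soon as it completes (prefix code):
  10→b | 010→f | 010→f | 011→a | 00→c | 111→e
Decoded message: bfface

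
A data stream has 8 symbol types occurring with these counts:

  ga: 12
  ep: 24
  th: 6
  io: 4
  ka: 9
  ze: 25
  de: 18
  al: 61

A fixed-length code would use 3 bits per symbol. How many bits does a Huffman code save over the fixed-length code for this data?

Fixed-length: 3 bits × 159 symbols = 477 bits.
Huffman merges:
merge io(4) and th(6): 10
merge ka(9) and 10: 19
merge ga(12) and de(18): 30
merge 19 and ep(24): 43
merge ze(25) and 30: 55
merge 43 and 55: 98
merge al(61) and 98: 159
Huffman total = 10 + 19 + 30 + 43 + 55 + 98 + 159 = 414 bits.
Saving = 477 − 414 = 63 bits.

63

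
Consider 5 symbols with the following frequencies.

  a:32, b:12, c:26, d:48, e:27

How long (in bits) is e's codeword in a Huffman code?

Repeatedly merge the two smallest:
merge b(12) and c(26): 38
merge e(27) and a(32): 59
merge 38 and d(48): 86
merge 59 and 86: 145
e sits 2 levels below the root, so its codeword is 2 bits.

2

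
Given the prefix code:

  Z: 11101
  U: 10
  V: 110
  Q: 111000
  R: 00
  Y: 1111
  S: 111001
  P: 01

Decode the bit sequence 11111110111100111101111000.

YZSZQ

Read left to right; each codeword is recognised as soon as it completes (prefix code):
  1111→Y | 11101→Z | 111001→S | 11101→Z | 111000→Q
Decoded message: YZSZQ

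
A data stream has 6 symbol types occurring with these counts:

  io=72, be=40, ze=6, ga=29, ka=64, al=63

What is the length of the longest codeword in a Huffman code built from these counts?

4

Merge the two lowest-weight nodes at each step:
combine ze(6), ga(29) → 35
combine 35, be(40) → 75
combine al(63), ka(64) → 127
combine io(72), 75 → 147
combine 127, 147 → 274
The first pair merged (ze, ga) ends up deepest, at depth 4.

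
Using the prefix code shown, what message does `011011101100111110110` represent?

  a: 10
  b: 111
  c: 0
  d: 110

Read left to right; each codeword is recognised as soon as it completes (prefix code):
  0→c | 110→d | 111→b | 0→c | 110→d | 0→c | 111→b | 110→d | 110→d
Decoded message: cdbcdcbdd

cdbcdcbdd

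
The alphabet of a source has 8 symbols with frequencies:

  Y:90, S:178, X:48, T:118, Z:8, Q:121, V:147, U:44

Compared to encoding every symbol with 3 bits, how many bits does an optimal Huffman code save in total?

Fixed-length: 3 bits × 754 symbols = 2262 bits.
Huffman merges:
Z(8) + U(44) → 52
X(48) + 52 → 100
Y(90) + 100 → 190
T(118) + Q(121) → 239
V(147) + S(178) → 325
190 + 239 → 429
325 + 429 → 754
Huffman total = 52 + 100 + 190 + 239 + 325 + 429 + 754 = 2089 bits.
Saving = 2262 − 2089 = 173 bits.

173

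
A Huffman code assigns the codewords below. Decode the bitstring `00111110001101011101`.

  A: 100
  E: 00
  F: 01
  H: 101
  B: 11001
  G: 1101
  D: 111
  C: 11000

EDCGFG

Read left to right; each codeword is recognised as soon as it completes (prefix code):
  00→E | 111→D | 11000→C | 1101→G | 01→F | 1101→G
Decoded message: EDCGFG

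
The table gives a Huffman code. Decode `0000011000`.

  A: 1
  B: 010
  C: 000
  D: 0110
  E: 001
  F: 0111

Read left to right; each codeword is recognised as soon as it completes (prefix code):
  000→C | 001→E | 1→A | 000→C
Decoded message: CEAC

CEAC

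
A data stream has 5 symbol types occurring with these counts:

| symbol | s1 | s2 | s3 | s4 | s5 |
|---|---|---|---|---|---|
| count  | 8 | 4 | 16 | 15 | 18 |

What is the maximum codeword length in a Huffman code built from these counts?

Merge the two lowest-weight nodes at each step:
merge s2(4) and s1(8): 12
merge 12 and s4(15): 27
merge s3(16) and s5(18): 34
merge 27 and 34: 61
The rarest symbols sit at the bottom; the longest codeword is 3 bits.

3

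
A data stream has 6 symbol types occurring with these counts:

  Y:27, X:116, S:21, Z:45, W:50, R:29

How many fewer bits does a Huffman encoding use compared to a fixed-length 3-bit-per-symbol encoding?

Fixed-length: 3 bits × 288 symbols = 864 bits.
Huffman merges:
combine S(21), Y(27) → 48
combine R(29), Z(45) → 74
combine 48, W(50) → 98
combine 74, 98 → 172
combine X(116), 172 → 288
Huffman total = 48 + 74 + 98 + 172 + 288 = 680 bits.
Saving = 864 − 680 = 184 bits.

184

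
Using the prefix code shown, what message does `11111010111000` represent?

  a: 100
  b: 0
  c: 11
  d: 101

Read left to right; each codeword is recognised as soon as it completes (prefix code):
  11→c | 11→c | 101→d | 0→b | 11→c | 100→a | 0→b
Decoded message: ccdbcab

ccdbcab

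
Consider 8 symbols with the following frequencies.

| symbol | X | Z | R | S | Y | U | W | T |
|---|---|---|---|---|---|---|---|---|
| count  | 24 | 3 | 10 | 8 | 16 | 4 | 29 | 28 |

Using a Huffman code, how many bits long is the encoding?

Greedily combine the two least-frequent nodes:
combine Z(3), U(4) → 7
combine 7, S(8) → 15
combine R(10), 15 → 25
combine Y(16), X(24) → 40
combine 25, T(28) → 53
combine W(29), 40 → 69
combine 53, 69 → 122
The encoded length is the sum of every internal node's weight: 7 + 15 + 25 + 40 + 53 + 69 + 122 = 331 bits.

331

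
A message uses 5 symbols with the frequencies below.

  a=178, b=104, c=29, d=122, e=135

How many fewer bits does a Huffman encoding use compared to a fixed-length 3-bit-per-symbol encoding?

Fixed-length: 3 bits × 568 symbols = 1704 bits.
Huffman merges:
merge c(29) and b(104): 133
merge d(122) and 133: 255
merge e(135) and a(178): 313
merge 255 and 313: 568
Huffman total = 133 + 255 + 313 + 568 = 1269 bits.
Saving = 1704 − 1269 = 435 bits.

435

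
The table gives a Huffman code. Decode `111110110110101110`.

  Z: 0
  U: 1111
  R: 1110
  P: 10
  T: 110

Read left to right; each codeword is recognised as soon as it completes (prefix code):
  1111→U | 10→P | 110→T | 110→T | 10→P | 1110→R
Decoded message: UPTTPR

UPTTPR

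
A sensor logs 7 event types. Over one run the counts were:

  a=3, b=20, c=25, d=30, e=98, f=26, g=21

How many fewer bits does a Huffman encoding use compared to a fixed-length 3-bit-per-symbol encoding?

129

Fixed-length: 3 bits × 223 symbols = 669 bits.
Huffman merges:
combine a(3), b(20) → 23
combine g(21), 23 → 44
combine c(25), f(26) → 51
combine d(30), 44 → 74
combine 51, 74 → 125
combine e(98), 125 → 223
Huffman total = 23 + 44 + 51 + 74 + 125 + 223 = 540 bits.
Saving = 669 − 540 = 129 bits.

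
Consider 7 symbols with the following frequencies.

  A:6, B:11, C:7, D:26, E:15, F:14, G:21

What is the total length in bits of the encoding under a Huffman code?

Greedily combine the two least-frequent nodes:
merge A(6) and C(7): 13
merge B(11) and 13: 24
merge F(14) and E(15): 29
merge G(21) and 24: 45
merge D(26) and 29: 55
merge 45 and 55: 100
Each symbol's bit-cost is frequency × depth; summing gives 266 bits (equivalently 13 + 24 + 29 + 45 + 55 + 100).

266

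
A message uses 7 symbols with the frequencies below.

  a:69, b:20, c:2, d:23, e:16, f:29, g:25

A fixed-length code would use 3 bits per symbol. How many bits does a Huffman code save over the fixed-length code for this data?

Fixed-length: 3 bits × 184 symbols = 552 bits.
Huffman merges:
merge c(2) and e(16): 18
merge 18 and b(20): 38
merge d(23) and g(25): 48
merge f(29) and 38: 67
merge 48 and 67: 115
merge a(69) and 115: 184
Huffman total = 18 + 38 + 48 + 67 + 115 + 184 = 470 bits.
Saving = 552 − 470 = 82 bits.

82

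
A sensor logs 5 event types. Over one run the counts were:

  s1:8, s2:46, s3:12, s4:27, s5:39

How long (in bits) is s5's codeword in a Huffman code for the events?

2

Repeatedly merge the two smallest:
s1(8) + s3(12) → 20
20 + s4(27) → 47
s5(39) + s2(46) → 85
47 + 85 → 132
The subtree containing s5 is merged 2 times, so code length = 2.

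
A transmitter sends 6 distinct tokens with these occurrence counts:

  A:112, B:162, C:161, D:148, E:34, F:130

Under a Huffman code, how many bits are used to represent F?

3

Build the tree from the bottom:
combine E(34), A(112) → 146
combine F(130), 146 → 276
combine D(148), C(161) → 309
combine B(162), 276 → 438
combine 309, 438 → 747
The subtree containing F is merged 3 times, so code length = 3.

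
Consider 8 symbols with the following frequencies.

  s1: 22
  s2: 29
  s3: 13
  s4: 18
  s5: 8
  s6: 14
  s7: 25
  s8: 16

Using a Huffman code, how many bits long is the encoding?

Greedily combine the two least-frequent nodes:
combine s5(8), s3(13) → 21
combine s6(14), s8(16) → 30
combine s4(18), 21 → 39
combine s1(22), s7(25) → 47
combine s2(29), 30 → 59
combine 39, 47 → 86
combine 59, 86 → 145
The encoded length is the sum of every internal node's weight: 21 + 30 + 39 + 47 + 59 + 86 + 145 = 427 bits.

427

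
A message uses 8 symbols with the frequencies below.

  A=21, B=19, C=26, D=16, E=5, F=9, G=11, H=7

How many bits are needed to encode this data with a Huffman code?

Greedily combine the two least-frequent nodes:
merge E(5) and H(7): 12
merge F(9) and G(11): 20
merge 12 and D(16): 28
merge B(19) and 20: 39
merge A(21) and C(26): 47
merge 28 and 39: 67
merge 47 and 67: 114
The encoded length is the sum of every internal node's weight: 12 + 20 + 28 + 39 + 47 + 67 + 114 = 327 bits.

327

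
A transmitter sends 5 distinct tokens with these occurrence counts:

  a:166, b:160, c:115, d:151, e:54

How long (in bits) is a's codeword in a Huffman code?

2

Build the tree from the bottom:
merge e(54) and c(115): 169
merge d(151) and b(160): 311
merge a(166) and 169: 335
merge 311 and 335: 646
The subtree containing a is merged 2 times, so code length = 2.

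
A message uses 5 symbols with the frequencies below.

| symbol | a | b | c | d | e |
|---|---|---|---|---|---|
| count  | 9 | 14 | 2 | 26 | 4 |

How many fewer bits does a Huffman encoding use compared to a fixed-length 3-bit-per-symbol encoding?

Fixed-length: 3 bits × 55 symbols = 165 bits.
Huffman merges:
merge c(2) and e(4): 6
merge 6 and a(9): 15
merge b(14) and 15: 29
merge d(26) and 29: 55
Huffman total = 6 + 15 + 29 + 55 = 105 bits.
Saving = 165 − 105 = 60 bits.

60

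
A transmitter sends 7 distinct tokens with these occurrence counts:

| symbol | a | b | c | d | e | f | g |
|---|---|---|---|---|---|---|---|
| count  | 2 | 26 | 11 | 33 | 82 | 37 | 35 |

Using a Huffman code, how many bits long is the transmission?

Merge the two smallest weights repeatedly:
combine a(2), c(11) → 13
combine 13, b(26) → 39
combine d(33), g(35) → 68
combine f(37), 39 → 76
combine 68, 76 → 144
combine e(82), 144 → 226
The encoded length is the sum of every internal node's weight: 13 + 39 + 68 + 76 + 144 + 226 = 566 bits.

566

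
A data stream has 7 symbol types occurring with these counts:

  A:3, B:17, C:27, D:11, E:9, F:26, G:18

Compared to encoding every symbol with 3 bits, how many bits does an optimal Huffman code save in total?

41

Fixed-length: 3 bits × 111 symbols = 333 bits.
Huffman merges:
A(3) + E(9) → 12
D(11) + 12 → 23
B(17) + G(18) → 35
23 + F(26) → 49
C(27) + 35 → 62
49 + 62 → 111
Huffman total = 12 + 23 + 35 + 49 + 62 + 111 = 292 bits.
Saving = 333 − 292 = 41 bits.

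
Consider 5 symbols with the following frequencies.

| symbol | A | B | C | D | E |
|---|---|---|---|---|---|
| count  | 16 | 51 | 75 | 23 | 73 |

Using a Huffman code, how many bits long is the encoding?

Build the Huffman tree bottom-up:
combine A(16), D(23) → 39
combine 39, B(51) → 90
combine E(73), C(75) → 148
combine 90, 148 → 238
Total encoded bits = sum of merged weights = 39 + 90 + 148 + 238 = 515.

515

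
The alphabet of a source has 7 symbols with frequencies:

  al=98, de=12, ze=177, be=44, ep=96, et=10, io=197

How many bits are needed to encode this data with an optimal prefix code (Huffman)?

Merge the two smallest weights repeatedly:
combine et(10), de(12) → 22
combine 22, be(44) → 66
combine 66, ep(96) → 162
combine al(98), 162 → 260
combine ze(177), io(197) → 374
combine 260, 374 → 634
Each symbol's bit-cost is frequency × depth; summing gives 1518 bits (equivalently 22 + 66 + 162 + 260 + 374 + 634).

1518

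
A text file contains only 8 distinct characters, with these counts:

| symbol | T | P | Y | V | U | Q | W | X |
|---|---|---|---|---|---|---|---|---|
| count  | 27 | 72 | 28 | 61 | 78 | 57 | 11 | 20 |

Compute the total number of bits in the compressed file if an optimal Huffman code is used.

Greedily combine the two least-frequent nodes:
combine W(11), X(20) → 31
combine T(27), Y(28) → 55
combine 31, 55 → 86
combine Q(57), V(61) → 118
combine P(72), U(78) → 150
combine 86, 118 → 204
combine 150, 204 → 354
Each symbol's bit-cost is frequency × depth; summing gives 998 bits (equivalently 31 + 55 + 86 + 118 + 150 + 204 + 354).

998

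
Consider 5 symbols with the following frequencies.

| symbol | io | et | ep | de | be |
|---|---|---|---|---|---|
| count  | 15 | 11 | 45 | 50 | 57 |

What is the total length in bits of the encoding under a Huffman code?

382

Build the Huffman tree bottom-up:
combine et(11), io(15) → 26
combine 26, ep(45) → 71
combine de(50), be(57) → 107
combine 71, 107 → 178
Each symbol's bit-cost is frequency × depth; summing gives 382 bits (equivalently 26 + 71 + 107 + 178).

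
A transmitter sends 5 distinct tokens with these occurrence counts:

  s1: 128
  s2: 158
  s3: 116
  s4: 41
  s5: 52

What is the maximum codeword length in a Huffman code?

Merge the two lowest-weight nodes at each step:
combine s4(41), s5(52) → 93
combine 93, s3(116) → 209
combine s1(128), s2(158) → 286
combine 209, 286 → 495
The first pair merged (s4, s5) ends up deepest, at depth 3.

3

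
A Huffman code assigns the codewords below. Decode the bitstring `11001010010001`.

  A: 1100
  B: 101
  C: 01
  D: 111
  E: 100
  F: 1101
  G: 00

Read left to right; each codeword is recognised as soon as it completes (prefix code):
  1100→A | 101→B | 00→G | 100→E | 01→C
Decoded message: ABGEC

ABGEC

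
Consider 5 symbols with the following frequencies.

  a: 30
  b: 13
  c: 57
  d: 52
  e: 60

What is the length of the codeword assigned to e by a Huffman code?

2

Repeatedly merge the two smallest:
merge b(13) and a(30): 43
merge 43 and d(52): 95
merge c(57) and e(60): 117
merge 95 and 117: 212
The subtree containing e is merged 2 times, so code length = 2.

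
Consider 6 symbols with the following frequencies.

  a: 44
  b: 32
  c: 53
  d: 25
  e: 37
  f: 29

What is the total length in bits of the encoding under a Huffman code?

563

Build the Huffman tree bottom-up:
merge d(25) and f(29): 54
merge b(32) and e(37): 69
merge a(44) and c(53): 97
merge 54 and 69: 123
merge 97 and 123: 220
Total encoded bits = sum of merged weights = 54 + 69 + 97 + 123 + 220 = 563.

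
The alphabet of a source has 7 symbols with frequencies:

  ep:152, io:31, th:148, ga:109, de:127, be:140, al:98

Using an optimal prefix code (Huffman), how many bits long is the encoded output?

Greedily combine the two least-frequent nodes:
io(31) + al(98) → 129
ga(109) + de(127) → 236
129 + be(140) → 269
th(148) + ep(152) → 300
236 + 269 → 505
300 + 505 → 805
Each symbol's bit-cost is frequency × depth; summing gives 2244 bits (equivalently 129 + 236 + 269 + 300 + 505 + 805).

2244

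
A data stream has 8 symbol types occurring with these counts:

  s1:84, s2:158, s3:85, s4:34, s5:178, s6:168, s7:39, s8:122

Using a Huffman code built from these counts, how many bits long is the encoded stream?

Build the Huffman tree bottom-up:
merge s4(34) and s7(39): 73
merge 73 and s1(84): 157
merge s3(85) and s8(122): 207
merge 157 and s2(158): 315
merge s6(168) and s5(178): 346
merge 207 and 315: 522
merge 346 and 522: 868
The encoded length is the sum of every internal node's weight: 73 + 157 + 207 + 315 + 346 + 522 + 868 = 2488 bits.

2488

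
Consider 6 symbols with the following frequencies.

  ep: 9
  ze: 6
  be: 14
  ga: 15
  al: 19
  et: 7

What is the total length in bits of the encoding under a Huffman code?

Build the Huffman tree bottom-up:
combine ze(6), et(7) → 13
combine ep(9), 13 → 22
combine be(14), ga(15) → 29
combine al(19), 22 → 41
combine 29, 41 → 70
Each symbol's bit-cost is frequency × depth; summing gives 175 bits (equivalently 13 + 22 + 29 + 41 + 70).

175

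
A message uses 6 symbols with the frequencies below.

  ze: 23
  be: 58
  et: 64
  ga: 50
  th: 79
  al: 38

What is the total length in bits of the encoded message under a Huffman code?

Build the Huffman tree bottom-up:
merge ze(23) and al(38): 61
merge ga(50) and be(58): 108
merge 61 and et(64): 125
merge th(79) and 108: 187
merge 125 and 187: 312
The encoded length is the sum of every internal node's weight: 61 + 108 + 125 + 187 + 312 = 793 bits.

793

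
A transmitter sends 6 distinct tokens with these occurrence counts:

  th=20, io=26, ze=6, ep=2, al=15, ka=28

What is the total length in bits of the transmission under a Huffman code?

Build the Huffman tree bottom-up:
ep(2) + ze(6) → 8
8 + al(15) → 23
th(20) + 23 → 43
io(26) + ka(28) → 54
43 + 54 → 97
Total encoded bits = sum of merged weights = 8 + 23 + 43 + 54 + 97 = 225.

225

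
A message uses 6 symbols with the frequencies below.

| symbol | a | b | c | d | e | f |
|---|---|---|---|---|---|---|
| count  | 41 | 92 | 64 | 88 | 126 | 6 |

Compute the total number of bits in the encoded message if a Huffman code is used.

992

Greedily combine the two least-frequent nodes:
merge f(6) and a(41): 47
merge 47 and c(64): 111
merge d(88) and b(92): 180
merge 111 and e(126): 237
merge 180 and 237: 417
Total encoded bits = sum of merged weights = 47 + 111 + 180 + 237 + 417 = 992.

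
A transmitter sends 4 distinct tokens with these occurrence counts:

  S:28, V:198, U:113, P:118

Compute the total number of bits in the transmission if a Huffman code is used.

857

Build the Huffman tree bottom-up:
S(28) + U(113) → 141
P(118) + 141 → 259
V(198) + 259 → 457
Total encoded bits = sum of merged weights = 141 + 259 + 457 = 857.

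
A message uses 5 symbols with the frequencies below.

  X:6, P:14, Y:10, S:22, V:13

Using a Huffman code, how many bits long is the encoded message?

146

Build the Huffman tree bottom-up:
X(6) + Y(10) → 16
V(13) + P(14) → 27
16 + S(22) → 38
27 + 38 → 65
Each symbol's bit-cost is frequency × depth; summing gives 146 bits (equivalently 16 + 27 + 38 + 65).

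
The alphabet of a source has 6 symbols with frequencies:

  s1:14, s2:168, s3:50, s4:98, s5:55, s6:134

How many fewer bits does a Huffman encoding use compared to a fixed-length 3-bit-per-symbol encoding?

Fixed-length: 3 bits × 519 symbols = 1557 bits.
Huffman merges:
merge s1(14) and s3(50): 64
merge s5(55) and 64: 119
merge s4(98) and 119: 217
merge s6(134) and s2(168): 302
merge 217 and 302: 519
Huffman total = 64 + 119 + 217 + 302 + 519 = 1221 bits.
Saving = 1557 − 1221 = 336 bits.

336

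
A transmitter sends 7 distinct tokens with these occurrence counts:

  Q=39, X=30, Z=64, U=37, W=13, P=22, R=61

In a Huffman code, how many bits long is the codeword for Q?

3

Huffman merges, smallest pair first:
W(13) + P(22) → 35
X(30) + 35 → 65
U(37) + Q(39) → 76
R(61) + Z(64) → 125
65 + 76 → 141
125 + 141 → 266
The subtree containing Q is merged 3 times, so code length = 3.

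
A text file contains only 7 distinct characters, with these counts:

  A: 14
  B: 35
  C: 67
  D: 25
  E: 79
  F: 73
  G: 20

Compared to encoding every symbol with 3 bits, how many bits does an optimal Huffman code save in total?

126

Fixed-length: 3 bits × 313 symbols = 939 bits.
Huffman merges:
merge A(14) and G(20): 34
merge D(25) and 34: 59
merge B(35) and 59: 94
merge C(67) and F(73): 140
merge E(79) and 94: 173
merge 140 and 173: 313
Huffman total = 34 + 59 + 94 + 140 + 173 + 313 = 813 bits.
Saving = 939 − 813 = 126 bits.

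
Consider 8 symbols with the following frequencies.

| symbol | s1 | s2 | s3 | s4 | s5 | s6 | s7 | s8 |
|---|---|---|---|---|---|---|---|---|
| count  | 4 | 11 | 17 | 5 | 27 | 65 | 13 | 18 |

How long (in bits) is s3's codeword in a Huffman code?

4

Build the tree from the bottom:
combine s1(4), s4(5) → 9
combine 9, s2(11) → 20
combine s7(13), s3(17) → 30
combine s8(18), 20 → 38
combine s5(27), 30 → 57
combine 38, 57 → 95
combine s6(65), 95 → 160
s3's leaf is at depth 4, giving a 4-bit codeword.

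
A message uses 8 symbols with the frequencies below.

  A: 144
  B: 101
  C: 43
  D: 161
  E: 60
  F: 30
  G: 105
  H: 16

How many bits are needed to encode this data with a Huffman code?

Merge the two smallest weights repeatedly:
H(16) + F(30) → 46
C(43) + 46 → 89
E(60) + 89 → 149
B(101) + G(105) → 206
A(144) + 149 → 293
D(161) + 206 → 367
293 + 367 → 660
Total encoded bits = sum of merged weights = 46 + 89 + 149 + 206 + 293 + 367 + 660 = 1810.

1810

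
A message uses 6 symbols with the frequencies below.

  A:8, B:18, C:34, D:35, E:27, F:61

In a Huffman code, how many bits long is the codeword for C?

2

Build the tree from the bottom:
A(8) + B(18) → 26
26 + E(27) → 53
C(34) + D(35) → 69
53 + F(61) → 114
69 + 114 → 183
C sits 2 levels below the root, so its codeword is 2 bits.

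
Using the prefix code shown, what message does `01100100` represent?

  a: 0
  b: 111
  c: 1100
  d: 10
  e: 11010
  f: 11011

Read left to right; each codeword is recognised as soon as it completes (prefix code):
  0→a | 1100→c | 10→d | 0→a
Decoded message: acda

acda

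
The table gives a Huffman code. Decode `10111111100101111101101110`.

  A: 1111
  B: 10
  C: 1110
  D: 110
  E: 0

Read left to right; each codeword is recognised as soon as it completes (prefix code):
  10→B | 1111→A | 1110→C | 0→E | 10→B | 1111→A | 10→B | 110→D | 1110→C
Decoded message: BACEBABDC

BACEBABDC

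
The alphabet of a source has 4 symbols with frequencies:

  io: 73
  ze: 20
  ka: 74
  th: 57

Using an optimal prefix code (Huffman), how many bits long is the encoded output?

448

Merge the two smallest weights repeatedly:
merge ze(20) and th(57): 77
merge io(73) and ka(74): 147
merge 77 and 147: 224
The encoded length is the sum of every internal node's weight: 77 + 147 + 224 = 448 bits.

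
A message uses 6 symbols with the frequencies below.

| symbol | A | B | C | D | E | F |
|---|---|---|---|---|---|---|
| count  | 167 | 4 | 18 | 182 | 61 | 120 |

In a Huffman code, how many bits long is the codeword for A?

2

Build the tree from the bottom:
merge B(4) and C(18): 22
merge 22 and E(61): 83
merge 83 and F(120): 203
merge A(167) and D(182): 349
merge 203 and 349: 552
The subtree containing A is merged 2 times, so code length = 2.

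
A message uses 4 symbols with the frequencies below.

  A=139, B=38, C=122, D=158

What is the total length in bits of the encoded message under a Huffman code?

Greedily combine the two least-frequent nodes:
B(38) + C(122) → 160
A(139) + D(158) → 297
160 + 297 → 457
Total encoded bits = sum of merged weights = 160 + 297 + 457 = 914.

914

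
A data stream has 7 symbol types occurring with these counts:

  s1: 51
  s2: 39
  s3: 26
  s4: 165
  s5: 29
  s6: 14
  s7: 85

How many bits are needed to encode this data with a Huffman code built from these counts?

Greedily combine the two least-frequent nodes:
merge s6(14) and s3(26): 40
merge s5(29) and s2(39): 68
merge 40 and s1(51): 91
merge 68 and s7(85): 153
merge 91 and 153: 244
merge s4(165) and 244: 409
Total encoded bits = sum of merged weights = 40 + 68 + 91 + 153 + 244 + 409 = 1005.

1005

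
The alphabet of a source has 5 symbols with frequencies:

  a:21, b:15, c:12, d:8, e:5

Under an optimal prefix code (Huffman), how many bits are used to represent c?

Huffman merges, smallest pair first:
e(5) + d(8) → 13
c(12) + 13 → 25
b(15) + a(21) → 36
25 + 36 → 61
c's leaf is at depth 2, giving a 2-bit codeword.

2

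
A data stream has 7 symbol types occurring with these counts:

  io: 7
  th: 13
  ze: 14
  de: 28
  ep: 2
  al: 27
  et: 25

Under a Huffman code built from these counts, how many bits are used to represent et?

2

Repeatedly merge the two smallest:
merge ep(2) and io(7): 9
merge 9 and th(13): 22
merge ze(14) and 22: 36
merge et(25) and al(27): 52
merge de(28) and 36: 64
merge 52 and 64: 116
et sits 2 levels below the root, so its codeword is 2 bits.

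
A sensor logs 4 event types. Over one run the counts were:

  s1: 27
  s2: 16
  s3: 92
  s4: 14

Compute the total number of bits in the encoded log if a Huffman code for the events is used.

Greedily combine the two least-frequent nodes:
s4(14) + s2(16) → 30
s1(27) + 30 → 57
57 + s3(92) → 149
The encoded length is the sum of every internal node's weight: 30 + 57 + 149 = 236 bits.

236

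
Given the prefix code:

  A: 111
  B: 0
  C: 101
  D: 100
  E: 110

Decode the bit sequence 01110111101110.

BABACE

Read left to right; each codeword is recognised as soon as it completes (prefix code):
  0→B | 111→A | 0→B | 111→A | 101→C | 110→E
Decoded message: BABACE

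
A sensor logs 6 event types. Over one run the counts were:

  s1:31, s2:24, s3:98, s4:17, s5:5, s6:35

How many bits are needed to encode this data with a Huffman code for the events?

Merge the two smallest weights repeatedly:
s5(5) + s4(17) → 22
22 + s2(24) → 46
s1(31) + s6(35) → 66
46 + 66 → 112
s3(98) + 112 → 210
Total encoded bits = sum of merged weights = 22 + 46 + 66 + 112 + 210 = 456.

456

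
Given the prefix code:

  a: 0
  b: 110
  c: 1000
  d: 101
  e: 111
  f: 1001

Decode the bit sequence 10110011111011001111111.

Read left to right; each codeword is recognised as soon as it completes (prefix code):
  101→d | 1001→f | 111→e | 101→d | 1001→f | 111→e | 111→e
Decoded message: dfedfee

dfedfee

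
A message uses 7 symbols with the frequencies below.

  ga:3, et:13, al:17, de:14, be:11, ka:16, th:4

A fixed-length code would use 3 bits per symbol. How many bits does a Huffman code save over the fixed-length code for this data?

26

Fixed-length: 3 bits × 78 symbols = 234 bits.
Huffman merges:
merge ga(3) and th(4): 7
merge 7 and be(11): 18
merge et(13) and de(14): 27
merge ka(16) and al(17): 33
merge 18 and 27: 45
merge 33 and 45: 78
Huffman total = 7 + 18 + 27 + 33 + 45 + 78 = 208 bits.
Saving = 234 − 208 = 26 bits.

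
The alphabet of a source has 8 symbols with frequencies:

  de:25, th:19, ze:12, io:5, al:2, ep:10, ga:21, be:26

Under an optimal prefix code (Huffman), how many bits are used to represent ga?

3

Build the tree from the bottom:
al(2) + io(5) → 7
7 + ep(10) → 17
ze(12) + 17 → 29
th(19) + ga(21) → 40
de(25) + be(26) → 51
29 + 40 → 69
51 + 69 → 120
ga sits 3 levels below the root, so its codeword is 3 bits.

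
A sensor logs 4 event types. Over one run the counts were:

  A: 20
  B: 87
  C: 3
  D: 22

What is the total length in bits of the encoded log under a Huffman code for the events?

200

Greedily combine the two least-frequent nodes:
merge C(3) and A(20): 23
merge D(22) and 23: 45
merge 45 and B(87): 132
Each symbol's bit-cost is frequency × depth; summing gives 200 bits (equivalently 23 + 45 + 132).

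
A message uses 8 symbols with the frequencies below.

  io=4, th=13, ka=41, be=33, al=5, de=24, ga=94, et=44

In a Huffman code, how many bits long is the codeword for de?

Build the tree from the bottom:
merge io(4) and al(5): 9
merge 9 and th(13): 22
merge 22 and de(24): 46
merge be(33) and ka(41): 74
merge et(44) and 46: 90
merge 74 and 90: 164
merge ga(94) and 164: 258
The subtree containing de is merged 4 times, so code length = 4.

4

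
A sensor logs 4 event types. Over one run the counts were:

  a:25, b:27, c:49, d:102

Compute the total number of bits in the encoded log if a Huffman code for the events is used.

Build the Huffman tree bottom-up:
a(25) + b(27) → 52
c(49) + 52 → 101
101 + d(102) → 203
Each symbol's bit-cost is frequency × depth; summing gives 356 bits (equivalently 52 + 101 + 203).

356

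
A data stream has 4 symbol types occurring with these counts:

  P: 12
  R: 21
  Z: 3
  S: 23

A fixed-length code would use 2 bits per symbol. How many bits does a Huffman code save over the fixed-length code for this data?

8

Fixed-length: 2 bits × 59 symbols = 118 bits.
Huffman merges:
Z(3) + P(12) → 15
15 + R(21) → 36
S(23) + 36 → 59
Huffman total = 15 + 36 + 59 = 110 bits.
Saving = 118 − 110 = 8 bits.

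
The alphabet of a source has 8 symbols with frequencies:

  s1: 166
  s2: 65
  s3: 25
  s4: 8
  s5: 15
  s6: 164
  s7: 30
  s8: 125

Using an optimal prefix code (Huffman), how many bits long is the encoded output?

Build the Huffman tree bottom-up:
combine s4(8), s5(15) → 23
combine 23, s3(25) → 48
combine s7(30), 48 → 78
combine s2(65), 78 → 143
combine s8(125), 143 → 268
combine s6(164), s1(166) → 330
combine 268, 330 → 598
Total encoded bits = sum of merged weights = 23 + 48 + 78 + 143 + 268 + 330 + 598 = 1488.

1488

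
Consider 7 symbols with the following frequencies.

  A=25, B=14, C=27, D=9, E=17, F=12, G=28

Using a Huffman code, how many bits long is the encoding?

Greedily combine the two least-frequent nodes:
combine D(9), F(12) → 21
combine B(14), E(17) → 31
combine 21, A(25) → 46
combine C(27), G(28) → 55
combine 31, 46 → 77
combine 55, 77 → 132
The encoded length is the sum of every internal node's weight: 21 + 31 + 46 + 55 + 77 + 132 = 362 bits.

362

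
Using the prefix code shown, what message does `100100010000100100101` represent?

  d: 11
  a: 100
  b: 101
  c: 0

Read left to right; each codeword is recognised as soon as it completes (prefix code):
  100→a | 100→a | 0→c | 100→a | 0→c | 0→c | 100→a | 100→a | 101→b
Decoded message: aacaccaab

aacaccaab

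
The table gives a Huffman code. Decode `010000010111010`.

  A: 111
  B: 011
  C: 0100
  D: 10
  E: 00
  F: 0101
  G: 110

Read left to right; each codeword is recognised as soon as it completes (prefix code):
  0100→C | 00→E | 0101→F | 110→G | 10→D
Decoded message: CEFGD

CEFGD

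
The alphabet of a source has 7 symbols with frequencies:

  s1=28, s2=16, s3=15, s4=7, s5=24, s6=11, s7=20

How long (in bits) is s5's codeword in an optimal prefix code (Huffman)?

2

Repeatedly merge the two smallest:
s4(7) + s6(11) → 18
s3(15) + s2(16) → 31
18 + s7(20) → 38
s5(24) + s1(28) → 52
31 + 38 → 69
52 + 69 → 121
s5's leaf is at depth 2, giving a 2-bit codeword.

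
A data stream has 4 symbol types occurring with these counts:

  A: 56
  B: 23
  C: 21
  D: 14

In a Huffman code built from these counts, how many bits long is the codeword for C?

Repeatedly merge the two smallest:
merge D(14) and C(21): 35
merge B(23) and 35: 58
merge A(56) and 58: 114
C's leaf is at depth 3, giving a 3-bit codeword.

3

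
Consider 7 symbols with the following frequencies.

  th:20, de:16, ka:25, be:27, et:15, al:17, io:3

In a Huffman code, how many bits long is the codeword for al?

3

Repeatedly merge the two smallest:
combine io(3), et(15) → 18
combine de(16), al(17) → 33
combine 18, th(20) → 38
combine ka(25), be(27) → 52
combine 33, 38 → 71
combine 52, 71 → 123
The subtree containing al is merged 3 times, so code length = 3.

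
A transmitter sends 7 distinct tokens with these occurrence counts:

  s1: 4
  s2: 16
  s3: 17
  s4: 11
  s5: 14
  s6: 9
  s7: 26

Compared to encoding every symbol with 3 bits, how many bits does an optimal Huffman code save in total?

Fixed-length: 3 bits × 97 symbols = 291 bits.
Huffman merges:
s1(4) + s6(9) → 13
s4(11) + 13 → 24
s5(14) + s2(16) → 30
s3(17) + 24 → 41
s7(26) + 30 → 56
41 + 56 → 97
Huffman total = 13 + 24 + 30 + 41 + 56 + 97 = 261 bits.
Saving = 291 − 261 = 30 bits.

30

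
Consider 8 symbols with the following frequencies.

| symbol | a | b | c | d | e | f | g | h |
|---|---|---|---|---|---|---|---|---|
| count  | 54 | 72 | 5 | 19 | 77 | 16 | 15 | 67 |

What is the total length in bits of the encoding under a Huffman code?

869

Build the Huffman tree bottom-up:
merge c(5) and g(15): 20
merge f(16) and d(19): 35
merge 20 and 35: 55
merge a(54) and 55: 109
merge h(67) and b(72): 139
merge e(77) and 109: 186
merge 139 and 186: 325
Total encoded bits = sum of merged weights = 20 + 35 + 55 + 109 + 139 + 186 + 325 = 869.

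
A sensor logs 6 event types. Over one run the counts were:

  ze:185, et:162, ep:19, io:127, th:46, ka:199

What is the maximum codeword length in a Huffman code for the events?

4

Merge the two lowest-weight nodes at each step:
combine ep(19), th(46) → 65
combine 65, io(127) → 192
combine et(162), ze(185) → 347
combine 192, ka(199) → 391
combine 347, 391 → 738
The rarest symbols sit at the bottom; the longest codeword is 4 bits.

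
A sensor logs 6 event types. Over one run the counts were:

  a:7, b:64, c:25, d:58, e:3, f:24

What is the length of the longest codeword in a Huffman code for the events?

Merge the two lowest-weight nodes at each step:
merge e(3) and a(7): 10
merge 10 and f(24): 34
merge c(25) and 34: 59
merge d(58) and 59: 117
merge b(64) and 117: 181
The rarest symbols sit at the bottom; the longest codeword is 5 bits.

5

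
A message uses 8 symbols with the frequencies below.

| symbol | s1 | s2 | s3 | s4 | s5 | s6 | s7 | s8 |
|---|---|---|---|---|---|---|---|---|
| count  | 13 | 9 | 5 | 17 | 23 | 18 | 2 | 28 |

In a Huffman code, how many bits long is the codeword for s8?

2

Repeatedly merge the two smallest:
merge s7(2) and s3(5): 7
merge 7 and s2(9): 16
merge s1(13) and 16: 29
merge s4(17) and s6(18): 35
merge s5(23) and s8(28): 51
merge 29 and 35: 64
merge 51 and 64: 115
s8 sits 2 levels below the root, so its codeword is 2 bits.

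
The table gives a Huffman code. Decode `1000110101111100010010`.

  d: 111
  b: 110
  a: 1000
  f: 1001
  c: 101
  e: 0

abcdafe

Read left to right; each codeword is recognised as soon as it completes (prefix code):
  1000→a | 110→b | 101→c | 111→d | 1000→a | 1001→f | 0→e
Decoded message: abcdafe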